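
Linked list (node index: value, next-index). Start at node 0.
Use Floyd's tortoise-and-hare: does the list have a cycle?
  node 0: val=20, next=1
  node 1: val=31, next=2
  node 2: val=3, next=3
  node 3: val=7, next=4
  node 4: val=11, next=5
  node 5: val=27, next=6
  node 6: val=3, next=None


Floyd's tortoise (slow, +1) and hare (fast, +2):
  init: slow=0, fast=0
  step 1: slow=1, fast=2
  step 2: slow=2, fast=4
  step 3: slow=3, fast=6
  step 4: fast -> None, no cycle

Cycle: no


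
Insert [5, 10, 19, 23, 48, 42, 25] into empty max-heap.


Insert 5: [5]
Insert 10: [10, 5]
Insert 19: [19, 5, 10]
Insert 23: [23, 19, 10, 5]
Insert 48: [48, 23, 10, 5, 19]
Insert 42: [48, 23, 42, 5, 19, 10]
Insert 25: [48, 23, 42, 5, 19, 10, 25]

Final heap: [48, 23, 42, 5, 19, 10, 25]


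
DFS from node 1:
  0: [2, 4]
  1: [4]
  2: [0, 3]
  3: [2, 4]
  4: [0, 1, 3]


Visit 1, push [4]
Visit 4, push [3, 0]
Visit 0, push [2]
Visit 2, push [3]
Visit 3, push []

DFS order: [1, 4, 0, 2, 3]


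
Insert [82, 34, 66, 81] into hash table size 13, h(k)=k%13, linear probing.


Insert 82: h=4 -> slot 4
Insert 34: h=8 -> slot 8
Insert 66: h=1 -> slot 1
Insert 81: h=3 -> slot 3

Table: [None, 66, None, 81, 82, None, None, None, 34, None, None, None, None]


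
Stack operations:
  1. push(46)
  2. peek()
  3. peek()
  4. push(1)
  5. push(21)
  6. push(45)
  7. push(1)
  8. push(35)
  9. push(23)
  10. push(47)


push(46) -> [46]
peek()->46
peek()->46
push(1) -> [46, 1]
push(21) -> [46, 1, 21]
push(45) -> [46, 1, 21, 45]
push(1) -> [46, 1, 21, 45, 1]
push(35) -> [46, 1, 21, 45, 1, 35]
push(23) -> [46, 1, 21, 45, 1, 35, 23]
push(47) -> [46, 1, 21, 45, 1, 35, 23, 47]

Final stack: [46, 1, 21, 45, 1, 35, 23, 47]


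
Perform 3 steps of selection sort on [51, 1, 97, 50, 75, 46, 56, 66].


Initial: [51, 1, 97, 50, 75, 46, 56, 66]
Step 1: min=1 at 1
  Swap: [1, 51, 97, 50, 75, 46, 56, 66]
Step 2: min=46 at 5
  Swap: [1, 46, 97, 50, 75, 51, 56, 66]
Step 3: min=50 at 3
  Swap: [1, 46, 50, 97, 75, 51, 56, 66]

After 3 steps: [1, 46, 50, 97, 75, 51, 56, 66]


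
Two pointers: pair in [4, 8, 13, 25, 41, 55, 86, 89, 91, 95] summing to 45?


lo=0(4)+hi=9(95)=99
lo=0(4)+hi=8(91)=95
lo=0(4)+hi=7(89)=93
lo=0(4)+hi=6(86)=90
lo=0(4)+hi=5(55)=59
lo=0(4)+hi=4(41)=45

Yes: 4+41=45


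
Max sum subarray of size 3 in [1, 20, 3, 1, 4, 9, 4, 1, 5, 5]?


[0:3]: 24
[1:4]: 24
[2:5]: 8
[3:6]: 14
[4:7]: 17
[5:8]: 14
[6:9]: 10
[7:10]: 11

Max: 24 at [0:3]


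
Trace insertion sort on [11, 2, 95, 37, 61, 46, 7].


Initial: [11, 2, 95, 37, 61, 46, 7]
Insert 2: [2, 11, 95, 37, 61, 46, 7]
Insert 95: [2, 11, 95, 37, 61, 46, 7]
Insert 37: [2, 11, 37, 95, 61, 46, 7]
Insert 61: [2, 11, 37, 61, 95, 46, 7]
Insert 46: [2, 11, 37, 46, 61, 95, 7]
Insert 7: [2, 7, 11, 37, 46, 61, 95]

Sorted: [2, 7, 11, 37, 46, 61, 95]


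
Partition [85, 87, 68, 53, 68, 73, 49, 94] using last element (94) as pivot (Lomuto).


Pivot: 94
  85 <= 94: advance i (no swap)
  87 <= 94: advance i (no swap)
  68 <= 94: advance i (no swap)
  53 <= 94: advance i (no swap)
  68 <= 94: advance i (no swap)
  73 <= 94: advance i (no swap)
  49 <= 94: advance i (no swap)
Place pivot at 7: [85, 87, 68, 53, 68, 73, 49, 94]

Partitioned: [85, 87, 68, 53, 68, 73, 49, 94]


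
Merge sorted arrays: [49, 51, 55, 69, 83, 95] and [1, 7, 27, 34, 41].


Take 1 from B
Take 7 from B
Take 27 from B
Take 34 from B
Take 41 from B

Merged: [1, 7, 27, 34, 41, 49, 51, 55, 69, 83, 95]


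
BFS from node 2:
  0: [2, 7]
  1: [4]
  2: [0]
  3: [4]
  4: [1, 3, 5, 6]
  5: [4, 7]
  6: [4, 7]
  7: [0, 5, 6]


Visit 2, enqueue [0]
Visit 0, enqueue [7]
Visit 7, enqueue [5, 6]
Visit 5, enqueue [4]
Visit 6, enqueue []
Visit 4, enqueue [1, 3]
Visit 1, enqueue []
Visit 3, enqueue []

BFS order: [2, 0, 7, 5, 6, 4, 1, 3]


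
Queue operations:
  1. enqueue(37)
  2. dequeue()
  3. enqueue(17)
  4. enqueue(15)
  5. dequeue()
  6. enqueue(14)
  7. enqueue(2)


enqueue(37) -> [37]
dequeue()->37, []
enqueue(17) -> [17]
enqueue(15) -> [17, 15]
dequeue()->17, [15]
enqueue(14) -> [15, 14]
enqueue(2) -> [15, 14, 2]

Final queue: [15, 14, 2]


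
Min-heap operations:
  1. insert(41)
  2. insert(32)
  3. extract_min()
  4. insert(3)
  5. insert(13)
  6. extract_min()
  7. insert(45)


insert(41) -> [41]
insert(32) -> [32, 41]
extract_min()->32, [41]
insert(3) -> [3, 41]
insert(13) -> [3, 41, 13]
extract_min()->3, [13, 41]
insert(45) -> [13, 41, 45]

Final heap: [13, 41, 45]


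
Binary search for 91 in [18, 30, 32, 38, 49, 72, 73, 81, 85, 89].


Step 1: lo=0, hi=9, mid=4, val=49
Step 2: lo=5, hi=9, mid=7, val=81
Step 3: lo=8, hi=9, mid=8, val=85
Step 4: lo=9, hi=9, mid=9, val=89

Not found


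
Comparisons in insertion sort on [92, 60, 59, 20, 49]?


Algorithm: insertion sort
Input: [92, 60, 59, 20, 49]
Sorted: [20, 49, 59, 60, 92]

10


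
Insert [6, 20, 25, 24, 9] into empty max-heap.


Insert 6: [6]
Insert 20: [20, 6]
Insert 25: [25, 6, 20]
Insert 24: [25, 24, 20, 6]
Insert 9: [25, 24, 20, 6, 9]

Final heap: [25, 24, 20, 6, 9]


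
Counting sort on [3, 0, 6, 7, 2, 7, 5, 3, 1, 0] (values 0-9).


Input: [3, 0, 6, 7, 2, 7, 5, 3, 1, 0]
Counts: [2, 1, 1, 2, 0, 1, 1, 2, 0, 0]

Sorted: [0, 0, 1, 2, 3, 3, 5, 6, 7, 7]


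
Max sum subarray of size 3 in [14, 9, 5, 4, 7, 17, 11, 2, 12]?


[0:3]: 28
[1:4]: 18
[2:5]: 16
[3:6]: 28
[4:7]: 35
[5:8]: 30
[6:9]: 25

Max: 35 at [4:7]


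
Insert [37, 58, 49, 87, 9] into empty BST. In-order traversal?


Insert 37: root
Insert 58: R from 37
Insert 49: R from 37 -> L from 58
Insert 87: R from 37 -> R from 58
Insert 9: L from 37

In-order: [9, 37, 49, 58, 87]


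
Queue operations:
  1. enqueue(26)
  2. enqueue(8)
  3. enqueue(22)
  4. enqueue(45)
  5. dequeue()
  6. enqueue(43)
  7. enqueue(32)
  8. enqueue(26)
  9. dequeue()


enqueue(26) -> [26]
enqueue(8) -> [26, 8]
enqueue(22) -> [26, 8, 22]
enqueue(45) -> [26, 8, 22, 45]
dequeue()->26, [8, 22, 45]
enqueue(43) -> [8, 22, 45, 43]
enqueue(32) -> [8, 22, 45, 43, 32]
enqueue(26) -> [8, 22, 45, 43, 32, 26]
dequeue()->8, [22, 45, 43, 32, 26]

Final queue: [22, 45, 43, 32, 26]


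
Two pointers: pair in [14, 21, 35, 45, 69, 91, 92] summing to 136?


lo=0(14)+hi=6(92)=106
lo=1(21)+hi=6(92)=113
lo=2(35)+hi=6(92)=127
lo=3(45)+hi=6(92)=137
lo=3(45)+hi=5(91)=136

Yes: 45+91=136


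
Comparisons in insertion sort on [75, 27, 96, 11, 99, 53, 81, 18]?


Algorithm: insertion sort
Input: [75, 27, 96, 11, 99, 53, 81, 18]
Sorted: [11, 18, 27, 53, 75, 81, 96, 99]

20


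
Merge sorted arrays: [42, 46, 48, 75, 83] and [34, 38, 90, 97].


Take 34 from B
Take 38 from B
Take 42 from A
Take 46 from A
Take 48 from A
Take 75 from A
Take 83 from A

Merged: [34, 38, 42, 46, 48, 75, 83, 90, 97]


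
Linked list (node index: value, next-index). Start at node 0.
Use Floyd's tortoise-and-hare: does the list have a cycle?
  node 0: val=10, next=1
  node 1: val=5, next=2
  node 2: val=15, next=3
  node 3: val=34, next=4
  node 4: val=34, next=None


Floyd's tortoise (slow, +1) and hare (fast, +2):
  init: slow=0, fast=0
  step 1: slow=1, fast=2
  step 2: slow=2, fast=4
  step 3: fast -> None, no cycle

Cycle: no


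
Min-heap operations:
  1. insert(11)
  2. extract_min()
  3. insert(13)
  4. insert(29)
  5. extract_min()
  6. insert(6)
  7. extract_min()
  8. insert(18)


insert(11) -> [11]
extract_min()->11, []
insert(13) -> [13]
insert(29) -> [13, 29]
extract_min()->13, [29]
insert(6) -> [6, 29]
extract_min()->6, [29]
insert(18) -> [18, 29]

Final heap: [18, 29]


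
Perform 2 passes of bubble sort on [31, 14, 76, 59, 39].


Initial: [31, 14, 76, 59, 39]
Pass 1: [14, 31, 59, 39, 76] (3 swaps)
Pass 2: [14, 31, 39, 59, 76] (1 swaps)

After 2 passes: [14, 31, 39, 59, 76]


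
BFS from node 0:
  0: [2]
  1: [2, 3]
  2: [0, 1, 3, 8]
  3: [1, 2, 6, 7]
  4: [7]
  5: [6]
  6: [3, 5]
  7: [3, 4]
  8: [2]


Visit 0, enqueue [2]
Visit 2, enqueue [1, 3, 8]
Visit 1, enqueue []
Visit 3, enqueue [6, 7]
Visit 8, enqueue []
Visit 6, enqueue [5]
Visit 7, enqueue [4]
Visit 5, enqueue []
Visit 4, enqueue []

BFS order: [0, 2, 1, 3, 8, 6, 7, 5, 4]


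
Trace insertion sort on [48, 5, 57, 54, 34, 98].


Initial: [48, 5, 57, 54, 34, 98]
Insert 5: [5, 48, 57, 54, 34, 98]
Insert 57: [5, 48, 57, 54, 34, 98]
Insert 54: [5, 48, 54, 57, 34, 98]
Insert 34: [5, 34, 48, 54, 57, 98]
Insert 98: [5, 34, 48, 54, 57, 98]

Sorted: [5, 34, 48, 54, 57, 98]


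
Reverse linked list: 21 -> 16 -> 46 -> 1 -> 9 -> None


Step 1: curr=21, set curr.next=prev(None) | reversed so far: 21
Step 2: curr=16, set curr.next=prev(21) | reversed so far: 16 -> 21
Step 3: curr=46, set curr.next=prev(16) | reversed so far: 46 -> 16 -> 21
Step 4: curr=1, set curr.next=prev(46) | reversed so far: 1 -> 46 -> 16 -> 21
Step 5: curr=9, set curr.next=prev(1) | reversed so far: 9 -> 1 -> 46 -> 16 -> 21

9 -> 1 -> 46 -> 16 -> 21 -> None


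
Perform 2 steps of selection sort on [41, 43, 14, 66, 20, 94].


Initial: [41, 43, 14, 66, 20, 94]
Step 1: min=14 at 2
  Swap: [14, 43, 41, 66, 20, 94]
Step 2: min=20 at 4
  Swap: [14, 20, 41, 66, 43, 94]

After 2 steps: [14, 20, 41, 66, 43, 94]


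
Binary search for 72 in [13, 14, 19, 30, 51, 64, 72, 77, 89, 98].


Step 1: lo=0, hi=9, mid=4, val=51
Step 2: lo=5, hi=9, mid=7, val=77
Step 3: lo=5, hi=6, mid=5, val=64
Step 4: lo=6, hi=6, mid=6, val=72

Found at index 6


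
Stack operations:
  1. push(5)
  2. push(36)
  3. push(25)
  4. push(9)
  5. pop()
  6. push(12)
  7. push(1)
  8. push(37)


push(5) -> [5]
push(36) -> [5, 36]
push(25) -> [5, 36, 25]
push(9) -> [5, 36, 25, 9]
pop()->9, [5, 36, 25]
push(12) -> [5, 36, 25, 12]
push(1) -> [5, 36, 25, 12, 1]
push(37) -> [5, 36, 25, 12, 1, 37]

Final stack: [5, 36, 25, 12, 1, 37]


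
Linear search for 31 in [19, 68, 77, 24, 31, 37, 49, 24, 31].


i=0: 19!=31
i=1: 68!=31
i=2: 77!=31
i=3: 24!=31
i=4: 31==31 found!

Found at 4, 5 comps


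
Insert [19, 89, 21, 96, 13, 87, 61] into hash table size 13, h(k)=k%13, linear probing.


Insert 19: h=6 -> slot 6
Insert 89: h=11 -> slot 11
Insert 21: h=8 -> slot 8
Insert 96: h=5 -> slot 5
Insert 13: h=0 -> slot 0
Insert 87: h=9 -> slot 9
Insert 61: h=9, 1 probes -> slot 10

Table: [13, None, None, None, None, 96, 19, None, 21, 87, 61, 89, None]


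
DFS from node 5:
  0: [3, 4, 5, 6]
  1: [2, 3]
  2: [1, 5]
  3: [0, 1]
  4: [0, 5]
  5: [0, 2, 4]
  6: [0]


Visit 5, push [4, 2, 0]
Visit 0, push [6, 4, 3]
Visit 3, push [1]
Visit 1, push [2]
Visit 2, push []
Visit 4, push []
Visit 6, push []

DFS order: [5, 0, 3, 1, 2, 4, 6]


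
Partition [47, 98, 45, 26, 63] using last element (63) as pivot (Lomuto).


Pivot: 63
  47 <= 63: advance i (no swap)
  45 <= 63: swap -> [47, 45, 98, 26, 63]
  26 <= 63: swap -> [47, 45, 26, 98, 63]
Place pivot at 3: [47, 45, 26, 63, 98]

Partitioned: [47, 45, 26, 63, 98]


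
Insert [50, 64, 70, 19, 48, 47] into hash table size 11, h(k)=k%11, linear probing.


Insert 50: h=6 -> slot 6
Insert 64: h=9 -> slot 9
Insert 70: h=4 -> slot 4
Insert 19: h=8 -> slot 8
Insert 48: h=4, 1 probes -> slot 5
Insert 47: h=3 -> slot 3

Table: [None, None, None, 47, 70, 48, 50, None, 19, 64, None]


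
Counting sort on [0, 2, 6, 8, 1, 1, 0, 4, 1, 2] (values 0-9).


Input: [0, 2, 6, 8, 1, 1, 0, 4, 1, 2]
Counts: [2, 3, 2, 0, 1, 0, 1, 0, 1, 0]

Sorted: [0, 0, 1, 1, 1, 2, 2, 4, 6, 8]


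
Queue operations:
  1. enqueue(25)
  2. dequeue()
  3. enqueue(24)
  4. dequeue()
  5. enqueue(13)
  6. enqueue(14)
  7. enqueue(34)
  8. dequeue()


enqueue(25) -> [25]
dequeue()->25, []
enqueue(24) -> [24]
dequeue()->24, []
enqueue(13) -> [13]
enqueue(14) -> [13, 14]
enqueue(34) -> [13, 14, 34]
dequeue()->13, [14, 34]

Final queue: [14, 34]


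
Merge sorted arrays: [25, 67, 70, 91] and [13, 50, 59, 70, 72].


Take 13 from B
Take 25 from A
Take 50 from B
Take 59 from B
Take 67 from A
Take 70 from A
Take 70 from B
Take 72 from B

Merged: [13, 25, 50, 59, 67, 70, 70, 72, 91]


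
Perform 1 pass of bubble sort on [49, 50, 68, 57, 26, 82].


Initial: [49, 50, 68, 57, 26, 82]
Pass 1: [49, 50, 57, 26, 68, 82] (2 swaps)

After 1 pass: [49, 50, 57, 26, 68, 82]


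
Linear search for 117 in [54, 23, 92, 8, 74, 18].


i=0: 54!=117
i=1: 23!=117
i=2: 92!=117
i=3: 8!=117
i=4: 74!=117
i=5: 18!=117

Not found, 6 comps


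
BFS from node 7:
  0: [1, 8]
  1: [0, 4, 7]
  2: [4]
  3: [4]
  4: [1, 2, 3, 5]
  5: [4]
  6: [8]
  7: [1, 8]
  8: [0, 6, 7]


Visit 7, enqueue [1, 8]
Visit 1, enqueue [0, 4]
Visit 8, enqueue [6]
Visit 0, enqueue []
Visit 4, enqueue [2, 3, 5]
Visit 6, enqueue []
Visit 2, enqueue []
Visit 3, enqueue []
Visit 5, enqueue []

BFS order: [7, 1, 8, 0, 4, 6, 2, 3, 5]


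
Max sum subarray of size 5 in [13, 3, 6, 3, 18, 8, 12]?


[0:5]: 43
[1:6]: 38
[2:7]: 47

Max: 47 at [2:7]


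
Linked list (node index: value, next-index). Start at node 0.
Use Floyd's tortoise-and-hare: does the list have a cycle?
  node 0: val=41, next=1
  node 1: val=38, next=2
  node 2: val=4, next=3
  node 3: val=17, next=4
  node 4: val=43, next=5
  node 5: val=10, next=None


Floyd's tortoise (slow, +1) and hare (fast, +2):
  init: slow=0, fast=0
  step 1: slow=1, fast=2
  step 2: slow=2, fast=4
  step 3: fast 4->5->None, no cycle

Cycle: no


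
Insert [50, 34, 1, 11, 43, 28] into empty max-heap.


Insert 50: [50]
Insert 34: [50, 34]
Insert 1: [50, 34, 1]
Insert 11: [50, 34, 1, 11]
Insert 43: [50, 43, 1, 11, 34]
Insert 28: [50, 43, 28, 11, 34, 1]

Final heap: [50, 43, 28, 11, 34, 1]


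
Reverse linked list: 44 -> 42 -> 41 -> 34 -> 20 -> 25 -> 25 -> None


Step 1: curr=44, set curr.next=prev(None) | reversed so far: 44
Step 2: curr=42, set curr.next=prev(44) | reversed so far: 42 -> 44
Step 3: curr=41, set curr.next=prev(42) | reversed so far: 41 -> 42 -> 44
Step 4: curr=34, set curr.next=prev(41) | reversed so far: 34 -> 41 -> 42 -> 44
Step 5: curr=20, set curr.next=prev(34) | reversed so far: 20 -> 34 -> 41 -> 42 -> 44
Step 6: curr=25, set curr.next=prev(20) | reversed so far: 25 -> 20 -> 34 -> 41 -> 42 -> 44
Step 7: curr=25, set curr.next=prev(25) | reversed so far: 25 -> 25 -> 20 -> 34 -> 41 -> 42 -> 44

25 -> 25 -> 20 -> 34 -> 41 -> 42 -> 44 -> None


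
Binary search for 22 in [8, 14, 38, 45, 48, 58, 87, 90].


Step 1: lo=0, hi=7, mid=3, val=45
Step 2: lo=0, hi=2, mid=1, val=14
Step 3: lo=2, hi=2, mid=2, val=38

Not found


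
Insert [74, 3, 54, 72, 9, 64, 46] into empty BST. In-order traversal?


Insert 74: root
Insert 3: L from 74
Insert 54: L from 74 -> R from 3
Insert 72: L from 74 -> R from 3 -> R from 54
Insert 9: L from 74 -> R from 3 -> L from 54
Insert 64: L from 74 -> R from 3 -> R from 54 -> L from 72
Insert 46: L from 74 -> R from 3 -> L from 54 -> R from 9

In-order: [3, 9, 46, 54, 64, 72, 74]


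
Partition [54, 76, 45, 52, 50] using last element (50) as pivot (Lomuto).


Pivot: 50
  45 <= 50: swap -> [45, 76, 54, 52, 50]
Place pivot at 1: [45, 50, 54, 52, 76]

Partitioned: [45, 50, 54, 52, 76]


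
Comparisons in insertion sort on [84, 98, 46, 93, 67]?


Algorithm: insertion sort
Input: [84, 98, 46, 93, 67]
Sorted: [46, 67, 84, 93, 98]

9


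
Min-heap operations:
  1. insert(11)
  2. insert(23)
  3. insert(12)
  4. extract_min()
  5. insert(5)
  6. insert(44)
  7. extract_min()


insert(11) -> [11]
insert(23) -> [11, 23]
insert(12) -> [11, 23, 12]
extract_min()->11, [12, 23]
insert(5) -> [5, 23, 12]
insert(44) -> [5, 23, 12, 44]
extract_min()->5, [12, 23, 44]

Final heap: [12, 23, 44]


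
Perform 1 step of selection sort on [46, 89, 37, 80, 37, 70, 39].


Initial: [46, 89, 37, 80, 37, 70, 39]
Step 1: min=37 at 2
  Swap: [37, 89, 46, 80, 37, 70, 39]

After 1 step: [37, 89, 46, 80, 37, 70, 39]


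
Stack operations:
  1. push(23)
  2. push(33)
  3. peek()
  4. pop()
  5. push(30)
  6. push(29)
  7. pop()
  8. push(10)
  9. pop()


push(23) -> [23]
push(33) -> [23, 33]
peek()->33
pop()->33, [23]
push(30) -> [23, 30]
push(29) -> [23, 30, 29]
pop()->29, [23, 30]
push(10) -> [23, 30, 10]
pop()->10, [23, 30]

Final stack: [23, 30]


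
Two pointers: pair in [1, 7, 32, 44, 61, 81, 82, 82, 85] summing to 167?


lo=0(1)+hi=8(85)=86
lo=1(7)+hi=8(85)=92
lo=2(32)+hi=8(85)=117
lo=3(44)+hi=8(85)=129
lo=4(61)+hi=8(85)=146
lo=5(81)+hi=8(85)=166
lo=6(82)+hi=8(85)=167

Yes: 82+85=167


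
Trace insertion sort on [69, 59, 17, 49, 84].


Initial: [69, 59, 17, 49, 84]
Insert 59: [59, 69, 17, 49, 84]
Insert 17: [17, 59, 69, 49, 84]
Insert 49: [17, 49, 59, 69, 84]
Insert 84: [17, 49, 59, 69, 84]

Sorted: [17, 49, 59, 69, 84]


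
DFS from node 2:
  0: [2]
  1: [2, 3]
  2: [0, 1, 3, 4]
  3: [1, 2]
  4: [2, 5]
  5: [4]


Visit 2, push [4, 3, 1, 0]
Visit 0, push []
Visit 1, push [3]
Visit 3, push []
Visit 4, push [5]
Visit 5, push []

DFS order: [2, 0, 1, 3, 4, 5]


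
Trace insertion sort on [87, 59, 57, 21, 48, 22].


Initial: [87, 59, 57, 21, 48, 22]
Insert 59: [59, 87, 57, 21, 48, 22]
Insert 57: [57, 59, 87, 21, 48, 22]
Insert 21: [21, 57, 59, 87, 48, 22]
Insert 48: [21, 48, 57, 59, 87, 22]
Insert 22: [21, 22, 48, 57, 59, 87]

Sorted: [21, 22, 48, 57, 59, 87]


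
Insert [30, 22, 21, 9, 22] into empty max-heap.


Insert 30: [30]
Insert 22: [30, 22]
Insert 21: [30, 22, 21]
Insert 9: [30, 22, 21, 9]
Insert 22: [30, 22, 21, 9, 22]

Final heap: [30, 22, 21, 9, 22]


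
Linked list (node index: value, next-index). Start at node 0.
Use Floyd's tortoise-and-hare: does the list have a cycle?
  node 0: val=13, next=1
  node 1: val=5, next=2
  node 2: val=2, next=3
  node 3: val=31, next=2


Floyd's tortoise (slow, +1) and hare (fast, +2):
  init: slow=0, fast=0
  step 1: slow=1, fast=2
  step 2: slow=2, fast=2
  slow == fast at node 2: cycle detected

Cycle: yes


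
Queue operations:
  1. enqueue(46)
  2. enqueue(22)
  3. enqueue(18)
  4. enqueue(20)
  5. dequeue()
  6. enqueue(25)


enqueue(46) -> [46]
enqueue(22) -> [46, 22]
enqueue(18) -> [46, 22, 18]
enqueue(20) -> [46, 22, 18, 20]
dequeue()->46, [22, 18, 20]
enqueue(25) -> [22, 18, 20, 25]

Final queue: [22, 18, 20, 25]


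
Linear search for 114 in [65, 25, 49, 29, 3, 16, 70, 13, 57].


i=0: 65!=114
i=1: 25!=114
i=2: 49!=114
i=3: 29!=114
i=4: 3!=114
i=5: 16!=114
i=6: 70!=114
i=7: 13!=114
i=8: 57!=114

Not found, 9 comps


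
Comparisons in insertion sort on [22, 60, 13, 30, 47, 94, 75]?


Algorithm: insertion sort
Input: [22, 60, 13, 30, 47, 94, 75]
Sorted: [13, 22, 30, 47, 60, 75, 94]

10


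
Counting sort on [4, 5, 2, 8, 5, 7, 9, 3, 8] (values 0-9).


Input: [4, 5, 2, 8, 5, 7, 9, 3, 8]
Counts: [0, 0, 1, 1, 1, 2, 0, 1, 2, 1]

Sorted: [2, 3, 4, 5, 5, 7, 8, 8, 9]


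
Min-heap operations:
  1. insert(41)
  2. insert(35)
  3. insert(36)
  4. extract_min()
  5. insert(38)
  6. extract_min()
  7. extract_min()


insert(41) -> [41]
insert(35) -> [35, 41]
insert(36) -> [35, 41, 36]
extract_min()->35, [36, 41]
insert(38) -> [36, 41, 38]
extract_min()->36, [38, 41]
extract_min()->38, [41]

Final heap: [41]


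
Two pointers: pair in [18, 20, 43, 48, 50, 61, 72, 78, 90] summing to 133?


lo=0(18)+hi=8(90)=108
lo=1(20)+hi=8(90)=110
lo=2(43)+hi=8(90)=133

Yes: 43+90=133


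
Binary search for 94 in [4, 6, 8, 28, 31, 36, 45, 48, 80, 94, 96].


Step 1: lo=0, hi=10, mid=5, val=36
Step 2: lo=6, hi=10, mid=8, val=80
Step 3: lo=9, hi=10, mid=9, val=94

Found at index 9


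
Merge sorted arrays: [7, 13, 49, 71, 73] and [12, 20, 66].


Take 7 from A
Take 12 from B
Take 13 from A
Take 20 from B
Take 49 from A
Take 66 from B

Merged: [7, 12, 13, 20, 49, 66, 71, 73]


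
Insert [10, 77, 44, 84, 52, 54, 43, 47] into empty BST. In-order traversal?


Insert 10: root
Insert 77: R from 10
Insert 44: R from 10 -> L from 77
Insert 84: R from 10 -> R from 77
Insert 52: R from 10 -> L from 77 -> R from 44
Insert 54: R from 10 -> L from 77 -> R from 44 -> R from 52
Insert 43: R from 10 -> L from 77 -> L from 44
Insert 47: R from 10 -> L from 77 -> R from 44 -> L from 52

In-order: [10, 43, 44, 47, 52, 54, 77, 84]


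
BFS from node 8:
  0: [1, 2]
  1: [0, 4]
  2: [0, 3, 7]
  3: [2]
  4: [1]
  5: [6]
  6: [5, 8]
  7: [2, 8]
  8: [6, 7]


Visit 8, enqueue [6, 7]
Visit 6, enqueue [5]
Visit 7, enqueue [2]
Visit 5, enqueue []
Visit 2, enqueue [0, 3]
Visit 0, enqueue [1]
Visit 3, enqueue []
Visit 1, enqueue [4]
Visit 4, enqueue []

BFS order: [8, 6, 7, 5, 2, 0, 3, 1, 4]


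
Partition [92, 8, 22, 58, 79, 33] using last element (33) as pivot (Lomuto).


Pivot: 33
  8 <= 33: swap -> [8, 92, 22, 58, 79, 33]
  22 <= 33: swap -> [8, 22, 92, 58, 79, 33]
Place pivot at 2: [8, 22, 33, 58, 79, 92]

Partitioned: [8, 22, 33, 58, 79, 92]


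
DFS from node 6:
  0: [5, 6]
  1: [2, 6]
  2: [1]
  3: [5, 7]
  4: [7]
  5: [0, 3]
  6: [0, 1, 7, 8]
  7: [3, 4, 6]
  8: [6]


Visit 6, push [8, 7, 1, 0]
Visit 0, push [5]
Visit 5, push [3]
Visit 3, push [7]
Visit 7, push [4]
Visit 4, push []
Visit 1, push [2]
Visit 2, push []
Visit 8, push []

DFS order: [6, 0, 5, 3, 7, 4, 1, 2, 8]


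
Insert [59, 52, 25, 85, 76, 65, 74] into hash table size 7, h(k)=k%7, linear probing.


Insert 59: h=3 -> slot 3
Insert 52: h=3, 1 probes -> slot 4
Insert 25: h=4, 1 probes -> slot 5
Insert 85: h=1 -> slot 1
Insert 76: h=6 -> slot 6
Insert 65: h=2 -> slot 2
Insert 74: h=4, 3 probes -> slot 0

Table: [74, 85, 65, 59, 52, 25, 76]


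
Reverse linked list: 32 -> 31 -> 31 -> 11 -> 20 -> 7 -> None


Step 1: curr=32, set curr.next=prev(None) | reversed so far: 32
Step 2: curr=31, set curr.next=prev(32) | reversed so far: 31 -> 32
Step 3: curr=31, set curr.next=prev(31) | reversed so far: 31 -> 31 -> 32
Step 4: curr=11, set curr.next=prev(31) | reversed so far: 11 -> 31 -> 31 -> 32
Step 5: curr=20, set curr.next=prev(11) | reversed so far: 20 -> 11 -> 31 -> 31 -> 32
Step 6: curr=7, set curr.next=prev(20) | reversed so far: 7 -> 20 -> 11 -> 31 -> 31 -> 32

7 -> 20 -> 11 -> 31 -> 31 -> 32 -> None


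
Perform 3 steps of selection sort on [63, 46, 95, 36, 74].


Initial: [63, 46, 95, 36, 74]
Step 1: min=36 at 3
  Swap: [36, 46, 95, 63, 74]
Step 2: min=46 at 1
  Swap: [36, 46, 95, 63, 74]
Step 3: min=63 at 3
  Swap: [36, 46, 63, 95, 74]

After 3 steps: [36, 46, 63, 95, 74]


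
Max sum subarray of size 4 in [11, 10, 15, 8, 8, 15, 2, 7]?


[0:4]: 44
[1:5]: 41
[2:6]: 46
[3:7]: 33
[4:8]: 32

Max: 46 at [2:6]


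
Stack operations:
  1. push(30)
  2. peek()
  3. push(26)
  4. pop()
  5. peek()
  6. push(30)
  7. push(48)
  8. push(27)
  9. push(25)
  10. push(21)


push(30) -> [30]
peek()->30
push(26) -> [30, 26]
pop()->26, [30]
peek()->30
push(30) -> [30, 30]
push(48) -> [30, 30, 48]
push(27) -> [30, 30, 48, 27]
push(25) -> [30, 30, 48, 27, 25]
push(21) -> [30, 30, 48, 27, 25, 21]

Final stack: [30, 30, 48, 27, 25, 21]


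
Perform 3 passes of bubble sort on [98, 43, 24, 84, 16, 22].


Initial: [98, 43, 24, 84, 16, 22]
Pass 1: [43, 24, 84, 16, 22, 98] (5 swaps)
Pass 2: [24, 43, 16, 22, 84, 98] (3 swaps)
Pass 3: [24, 16, 22, 43, 84, 98] (2 swaps)

After 3 passes: [24, 16, 22, 43, 84, 98]


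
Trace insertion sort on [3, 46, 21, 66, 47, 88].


Initial: [3, 46, 21, 66, 47, 88]
Insert 46: [3, 46, 21, 66, 47, 88]
Insert 21: [3, 21, 46, 66, 47, 88]
Insert 66: [3, 21, 46, 66, 47, 88]
Insert 47: [3, 21, 46, 47, 66, 88]
Insert 88: [3, 21, 46, 47, 66, 88]

Sorted: [3, 21, 46, 47, 66, 88]


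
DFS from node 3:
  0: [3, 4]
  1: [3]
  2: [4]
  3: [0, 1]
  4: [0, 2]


Visit 3, push [1, 0]
Visit 0, push [4]
Visit 4, push [2]
Visit 2, push []
Visit 1, push []

DFS order: [3, 0, 4, 2, 1]


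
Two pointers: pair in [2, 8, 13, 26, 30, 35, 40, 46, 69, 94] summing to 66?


lo=0(2)+hi=9(94)=96
lo=0(2)+hi=8(69)=71
lo=0(2)+hi=7(46)=48
lo=1(8)+hi=7(46)=54
lo=2(13)+hi=7(46)=59
lo=3(26)+hi=7(46)=72
lo=3(26)+hi=6(40)=66

Yes: 26+40=66


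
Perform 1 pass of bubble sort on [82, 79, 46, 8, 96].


Initial: [82, 79, 46, 8, 96]
Pass 1: [79, 46, 8, 82, 96] (3 swaps)

After 1 pass: [79, 46, 8, 82, 96]


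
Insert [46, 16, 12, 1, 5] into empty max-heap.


Insert 46: [46]
Insert 16: [46, 16]
Insert 12: [46, 16, 12]
Insert 1: [46, 16, 12, 1]
Insert 5: [46, 16, 12, 1, 5]

Final heap: [46, 16, 12, 1, 5]


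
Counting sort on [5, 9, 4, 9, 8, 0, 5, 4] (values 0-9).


Input: [5, 9, 4, 9, 8, 0, 5, 4]
Counts: [1, 0, 0, 0, 2, 2, 0, 0, 1, 2]

Sorted: [0, 4, 4, 5, 5, 8, 9, 9]


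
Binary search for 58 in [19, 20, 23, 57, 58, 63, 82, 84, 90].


Step 1: lo=0, hi=8, mid=4, val=58

Found at index 4


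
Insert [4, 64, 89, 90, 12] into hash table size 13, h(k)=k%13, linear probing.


Insert 4: h=4 -> slot 4
Insert 64: h=12 -> slot 12
Insert 89: h=11 -> slot 11
Insert 90: h=12, 1 probes -> slot 0
Insert 12: h=12, 2 probes -> slot 1

Table: [90, 12, None, None, 4, None, None, None, None, None, None, 89, 64]


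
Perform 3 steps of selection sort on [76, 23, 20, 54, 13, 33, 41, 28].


Initial: [76, 23, 20, 54, 13, 33, 41, 28]
Step 1: min=13 at 4
  Swap: [13, 23, 20, 54, 76, 33, 41, 28]
Step 2: min=20 at 2
  Swap: [13, 20, 23, 54, 76, 33, 41, 28]
Step 3: min=23 at 2
  Swap: [13, 20, 23, 54, 76, 33, 41, 28]

After 3 steps: [13, 20, 23, 54, 76, 33, 41, 28]


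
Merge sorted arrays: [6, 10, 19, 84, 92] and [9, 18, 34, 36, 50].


Take 6 from A
Take 9 from B
Take 10 from A
Take 18 from B
Take 19 from A
Take 34 from B
Take 36 from B
Take 50 from B

Merged: [6, 9, 10, 18, 19, 34, 36, 50, 84, 92]


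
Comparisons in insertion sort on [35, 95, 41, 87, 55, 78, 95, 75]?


Algorithm: insertion sort
Input: [35, 95, 41, 87, 55, 78, 95, 75]
Sorted: [35, 41, 55, 75, 78, 87, 95, 95]

17


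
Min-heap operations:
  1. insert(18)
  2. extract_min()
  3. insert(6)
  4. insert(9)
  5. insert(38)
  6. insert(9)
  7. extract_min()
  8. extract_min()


insert(18) -> [18]
extract_min()->18, []
insert(6) -> [6]
insert(9) -> [6, 9]
insert(38) -> [6, 9, 38]
insert(9) -> [6, 9, 38, 9]
extract_min()->6, [9, 9, 38]
extract_min()->9, [9, 38]

Final heap: [9, 38]


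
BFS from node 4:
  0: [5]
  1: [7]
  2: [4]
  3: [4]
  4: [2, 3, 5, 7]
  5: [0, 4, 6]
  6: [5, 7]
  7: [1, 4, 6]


Visit 4, enqueue [2, 3, 5, 7]
Visit 2, enqueue []
Visit 3, enqueue []
Visit 5, enqueue [0, 6]
Visit 7, enqueue [1]
Visit 0, enqueue []
Visit 6, enqueue []
Visit 1, enqueue []

BFS order: [4, 2, 3, 5, 7, 0, 6, 1]


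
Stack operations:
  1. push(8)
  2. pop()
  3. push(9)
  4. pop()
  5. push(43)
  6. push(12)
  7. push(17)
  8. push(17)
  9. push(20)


push(8) -> [8]
pop()->8, []
push(9) -> [9]
pop()->9, []
push(43) -> [43]
push(12) -> [43, 12]
push(17) -> [43, 12, 17]
push(17) -> [43, 12, 17, 17]
push(20) -> [43, 12, 17, 17, 20]

Final stack: [43, 12, 17, 17, 20]


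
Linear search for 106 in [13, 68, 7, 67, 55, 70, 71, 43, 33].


i=0: 13!=106
i=1: 68!=106
i=2: 7!=106
i=3: 67!=106
i=4: 55!=106
i=5: 70!=106
i=6: 71!=106
i=7: 43!=106
i=8: 33!=106

Not found, 9 comps


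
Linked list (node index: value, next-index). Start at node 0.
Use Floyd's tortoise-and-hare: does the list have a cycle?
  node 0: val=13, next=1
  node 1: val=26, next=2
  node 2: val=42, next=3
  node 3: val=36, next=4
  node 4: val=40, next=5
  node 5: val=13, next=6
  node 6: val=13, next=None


Floyd's tortoise (slow, +1) and hare (fast, +2):
  init: slow=0, fast=0
  step 1: slow=1, fast=2
  step 2: slow=2, fast=4
  step 3: slow=3, fast=6
  step 4: fast -> None, no cycle

Cycle: no


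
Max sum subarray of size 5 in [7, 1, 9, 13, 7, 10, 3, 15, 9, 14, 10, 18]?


[0:5]: 37
[1:6]: 40
[2:7]: 42
[3:8]: 48
[4:9]: 44
[5:10]: 51
[6:11]: 51
[7:12]: 66

Max: 66 at [7:12]


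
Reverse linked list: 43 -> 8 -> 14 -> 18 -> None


Step 1: curr=43, set curr.next=prev(None) | reversed so far: 43
Step 2: curr=8, set curr.next=prev(43) | reversed so far: 8 -> 43
Step 3: curr=14, set curr.next=prev(8) | reversed so far: 14 -> 8 -> 43
Step 4: curr=18, set curr.next=prev(14) | reversed so far: 18 -> 14 -> 8 -> 43

18 -> 14 -> 8 -> 43 -> None


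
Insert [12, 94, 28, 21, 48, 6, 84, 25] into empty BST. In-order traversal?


Insert 12: root
Insert 94: R from 12
Insert 28: R from 12 -> L from 94
Insert 21: R from 12 -> L from 94 -> L from 28
Insert 48: R from 12 -> L from 94 -> R from 28
Insert 6: L from 12
Insert 84: R from 12 -> L from 94 -> R from 28 -> R from 48
Insert 25: R from 12 -> L from 94 -> L from 28 -> R from 21

In-order: [6, 12, 21, 25, 28, 48, 84, 94]


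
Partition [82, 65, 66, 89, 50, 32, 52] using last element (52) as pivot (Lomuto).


Pivot: 52
  50 <= 52: swap -> [50, 65, 66, 89, 82, 32, 52]
  32 <= 52: swap -> [50, 32, 66, 89, 82, 65, 52]
Place pivot at 2: [50, 32, 52, 89, 82, 65, 66]

Partitioned: [50, 32, 52, 89, 82, 65, 66]


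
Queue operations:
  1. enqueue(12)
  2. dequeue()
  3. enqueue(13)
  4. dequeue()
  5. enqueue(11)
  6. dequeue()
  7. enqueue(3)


enqueue(12) -> [12]
dequeue()->12, []
enqueue(13) -> [13]
dequeue()->13, []
enqueue(11) -> [11]
dequeue()->11, []
enqueue(3) -> [3]

Final queue: [3]


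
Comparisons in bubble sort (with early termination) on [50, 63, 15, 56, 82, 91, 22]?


Algorithm: bubble sort (with early termination)
Input: [50, 63, 15, 56, 82, 91, 22]
Sorted: [15, 22, 50, 56, 63, 82, 91]

21


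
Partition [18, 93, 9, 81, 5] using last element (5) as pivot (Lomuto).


Pivot: 5
Place pivot at 0: [5, 93, 9, 81, 18]

Partitioned: [5, 93, 9, 81, 18]


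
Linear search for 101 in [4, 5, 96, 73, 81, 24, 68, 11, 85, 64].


i=0: 4!=101
i=1: 5!=101
i=2: 96!=101
i=3: 73!=101
i=4: 81!=101
i=5: 24!=101
i=6: 68!=101
i=7: 11!=101
i=8: 85!=101
i=9: 64!=101

Not found, 10 comps


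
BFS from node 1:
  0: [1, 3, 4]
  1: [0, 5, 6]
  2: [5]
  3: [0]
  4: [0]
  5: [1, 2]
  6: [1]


Visit 1, enqueue [0, 5, 6]
Visit 0, enqueue [3, 4]
Visit 5, enqueue [2]
Visit 6, enqueue []
Visit 3, enqueue []
Visit 4, enqueue []
Visit 2, enqueue []

BFS order: [1, 0, 5, 6, 3, 4, 2]


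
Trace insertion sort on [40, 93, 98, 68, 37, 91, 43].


Initial: [40, 93, 98, 68, 37, 91, 43]
Insert 93: [40, 93, 98, 68, 37, 91, 43]
Insert 98: [40, 93, 98, 68, 37, 91, 43]
Insert 68: [40, 68, 93, 98, 37, 91, 43]
Insert 37: [37, 40, 68, 93, 98, 91, 43]
Insert 91: [37, 40, 68, 91, 93, 98, 43]
Insert 43: [37, 40, 43, 68, 91, 93, 98]

Sorted: [37, 40, 43, 68, 91, 93, 98]


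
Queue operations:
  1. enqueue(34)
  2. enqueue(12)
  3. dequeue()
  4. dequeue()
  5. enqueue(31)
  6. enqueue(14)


enqueue(34) -> [34]
enqueue(12) -> [34, 12]
dequeue()->34, [12]
dequeue()->12, []
enqueue(31) -> [31]
enqueue(14) -> [31, 14]

Final queue: [31, 14]


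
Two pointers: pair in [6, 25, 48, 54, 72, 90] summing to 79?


lo=0(6)+hi=5(90)=96
lo=0(6)+hi=4(72)=78
lo=1(25)+hi=4(72)=97
lo=1(25)+hi=3(54)=79

Yes: 25+54=79


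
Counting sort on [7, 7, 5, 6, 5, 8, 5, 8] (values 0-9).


Input: [7, 7, 5, 6, 5, 8, 5, 8]
Counts: [0, 0, 0, 0, 0, 3, 1, 2, 2, 0]

Sorted: [5, 5, 5, 6, 7, 7, 8, 8]


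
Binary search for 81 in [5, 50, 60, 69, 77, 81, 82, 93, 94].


Step 1: lo=0, hi=8, mid=4, val=77
Step 2: lo=5, hi=8, mid=6, val=82
Step 3: lo=5, hi=5, mid=5, val=81

Found at index 5


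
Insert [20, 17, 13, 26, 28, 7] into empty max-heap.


Insert 20: [20]
Insert 17: [20, 17]
Insert 13: [20, 17, 13]
Insert 26: [26, 20, 13, 17]
Insert 28: [28, 26, 13, 17, 20]
Insert 7: [28, 26, 13, 17, 20, 7]

Final heap: [28, 26, 13, 17, 20, 7]


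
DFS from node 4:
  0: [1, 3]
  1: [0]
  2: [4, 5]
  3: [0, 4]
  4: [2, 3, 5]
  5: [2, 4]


Visit 4, push [5, 3, 2]
Visit 2, push [5]
Visit 5, push []
Visit 3, push [0]
Visit 0, push [1]
Visit 1, push []

DFS order: [4, 2, 5, 3, 0, 1]


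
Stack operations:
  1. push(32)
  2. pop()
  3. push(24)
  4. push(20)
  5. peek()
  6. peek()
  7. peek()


push(32) -> [32]
pop()->32, []
push(24) -> [24]
push(20) -> [24, 20]
peek()->20
peek()->20
peek()->20

Final stack: [24, 20]


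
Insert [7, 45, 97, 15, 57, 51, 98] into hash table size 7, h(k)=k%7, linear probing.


Insert 7: h=0 -> slot 0
Insert 45: h=3 -> slot 3
Insert 97: h=6 -> slot 6
Insert 15: h=1 -> slot 1
Insert 57: h=1, 1 probes -> slot 2
Insert 51: h=2, 2 probes -> slot 4
Insert 98: h=0, 5 probes -> slot 5

Table: [7, 15, 57, 45, 51, 98, 97]


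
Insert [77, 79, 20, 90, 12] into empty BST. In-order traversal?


Insert 77: root
Insert 79: R from 77
Insert 20: L from 77
Insert 90: R from 77 -> R from 79
Insert 12: L from 77 -> L from 20

In-order: [12, 20, 77, 79, 90]


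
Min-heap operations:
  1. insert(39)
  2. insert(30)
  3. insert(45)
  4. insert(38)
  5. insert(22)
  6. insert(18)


insert(39) -> [39]
insert(30) -> [30, 39]
insert(45) -> [30, 39, 45]
insert(38) -> [30, 38, 45, 39]
insert(22) -> [22, 30, 45, 39, 38]
insert(18) -> [18, 30, 22, 39, 38, 45]

Final heap: [18, 30, 22, 39, 38, 45]


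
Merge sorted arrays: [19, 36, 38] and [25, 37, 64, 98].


Take 19 from A
Take 25 from B
Take 36 from A
Take 37 from B
Take 38 from A

Merged: [19, 25, 36, 37, 38, 64, 98]


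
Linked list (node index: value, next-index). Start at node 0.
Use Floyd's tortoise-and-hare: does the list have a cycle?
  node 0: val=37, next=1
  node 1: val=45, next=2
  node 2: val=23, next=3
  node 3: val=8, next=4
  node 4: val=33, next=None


Floyd's tortoise (slow, +1) and hare (fast, +2):
  init: slow=0, fast=0
  step 1: slow=1, fast=2
  step 2: slow=2, fast=4
  step 3: fast -> None, no cycle

Cycle: no


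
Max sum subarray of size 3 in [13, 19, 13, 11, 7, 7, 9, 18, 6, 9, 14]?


[0:3]: 45
[1:4]: 43
[2:5]: 31
[3:6]: 25
[4:7]: 23
[5:8]: 34
[6:9]: 33
[7:10]: 33
[8:11]: 29

Max: 45 at [0:3]


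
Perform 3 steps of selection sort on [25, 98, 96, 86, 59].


Initial: [25, 98, 96, 86, 59]
Step 1: min=25 at 0
  Swap: [25, 98, 96, 86, 59]
Step 2: min=59 at 4
  Swap: [25, 59, 96, 86, 98]
Step 3: min=86 at 3
  Swap: [25, 59, 86, 96, 98]

After 3 steps: [25, 59, 86, 96, 98]


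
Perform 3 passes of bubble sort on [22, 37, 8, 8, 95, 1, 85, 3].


Initial: [22, 37, 8, 8, 95, 1, 85, 3]
Pass 1: [22, 8, 8, 37, 1, 85, 3, 95] (5 swaps)
Pass 2: [8, 8, 22, 1, 37, 3, 85, 95] (4 swaps)
Pass 3: [8, 8, 1, 22, 3, 37, 85, 95] (2 swaps)

After 3 passes: [8, 8, 1, 22, 3, 37, 85, 95]


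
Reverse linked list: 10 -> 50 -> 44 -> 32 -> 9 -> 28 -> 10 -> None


Step 1: curr=10, set curr.next=prev(None) | reversed so far: 10
Step 2: curr=50, set curr.next=prev(10) | reversed so far: 50 -> 10
Step 3: curr=44, set curr.next=prev(50) | reversed so far: 44 -> 50 -> 10
Step 4: curr=32, set curr.next=prev(44) | reversed so far: 32 -> 44 -> 50 -> 10
Step 5: curr=9, set curr.next=prev(32) | reversed so far: 9 -> 32 -> 44 -> 50 -> 10
Step 6: curr=28, set curr.next=prev(9) | reversed so far: 28 -> 9 -> 32 -> 44 -> 50 -> 10
Step 7: curr=10, set curr.next=prev(28) | reversed so far: 10 -> 28 -> 9 -> 32 -> 44 -> 50 -> 10

10 -> 28 -> 9 -> 32 -> 44 -> 50 -> 10 -> None


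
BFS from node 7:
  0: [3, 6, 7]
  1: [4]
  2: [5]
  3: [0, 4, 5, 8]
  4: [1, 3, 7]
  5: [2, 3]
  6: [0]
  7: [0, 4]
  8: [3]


Visit 7, enqueue [0, 4]
Visit 0, enqueue [3, 6]
Visit 4, enqueue [1]
Visit 3, enqueue [5, 8]
Visit 6, enqueue []
Visit 1, enqueue []
Visit 5, enqueue [2]
Visit 8, enqueue []
Visit 2, enqueue []

BFS order: [7, 0, 4, 3, 6, 1, 5, 8, 2]


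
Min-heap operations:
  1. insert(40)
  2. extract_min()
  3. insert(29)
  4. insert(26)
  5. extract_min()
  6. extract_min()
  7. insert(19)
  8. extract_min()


insert(40) -> [40]
extract_min()->40, []
insert(29) -> [29]
insert(26) -> [26, 29]
extract_min()->26, [29]
extract_min()->29, []
insert(19) -> [19]
extract_min()->19, []

Final heap: []


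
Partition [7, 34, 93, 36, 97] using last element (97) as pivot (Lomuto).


Pivot: 97
  7 <= 97: advance i (no swap)
  34 <= 97: advance i (no swap)
  93 <= 97: advance i (no swap)
  36 <= 97: advance i (no swap)
Place pivot at 4: [7, 34, 93, 36, 97]

Partitioned: [7, 34, 93, 36, 97]


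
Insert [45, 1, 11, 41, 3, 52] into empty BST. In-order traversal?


Insert 45: root
Insert 1: L from 45
Insert 11: L from 45 -> R from 1
Insert 41: L from 45 -> R from 1 -> R from 11
Insert 3: L from 45 -> R from 1 -> L from 11
Insert 52: R from 45

In-order: [1, 3, 11, 41, 45, 52]


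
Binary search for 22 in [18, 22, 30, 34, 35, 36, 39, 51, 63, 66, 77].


Step 1: lo=0, hi=10, mid=5, val=36
Step 2: lo=0, hi=4, mid=2, val=30
Step 3: lo=0, hi=1, mid=0, val=18
Step 4: lo=1, hi=1, mid=1, val=22

Found at index 1


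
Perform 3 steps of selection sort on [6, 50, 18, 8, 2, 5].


Initial: [6, 50, 18, 8, 2, 5]
Step 1: min=2 at 4
  Swap: [2, 50, 18, 8, 6, 5]
Step 2: min=5 at 5
  Swap: [2, 5, 18, 8, 6, 50]
Step 3: min=6 at 4
  Swap: [2, 5, 6, 8, 18, 50]

After 3 steps: [2, 5, 6, 8, 18, 50]


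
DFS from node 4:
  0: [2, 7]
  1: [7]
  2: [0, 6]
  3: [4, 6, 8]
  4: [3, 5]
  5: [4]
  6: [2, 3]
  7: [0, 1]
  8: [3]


Visit 4, push [5, 3]
Visit 3, push [8, 6]
Visit 6, push [2]
Visit 2, push [0]
Visit 0, push [7]
Visit 7, push [1]
Visit 1, push []
Visit 8, push []
Visit 5, push []

DFS order: [4, 3, 6, 2, 0, 7, 1, 8, 5]


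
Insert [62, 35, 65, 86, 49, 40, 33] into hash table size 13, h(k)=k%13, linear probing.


Insert 62: h=10 -> slot 10
Insert 35: h=9 -> slot 9
Insert 65: h=0 -> slot 0
Insert 86: h=8 -> slot 8
Insert 49: h=10, 1 probes -> slot 11
Insert 40: h=1 -> slot 1
Insert 33: h=7 -> slot 7

Table: [65, 40, None, None, None, None, None, 33, 86, 35, 62, 49, None]


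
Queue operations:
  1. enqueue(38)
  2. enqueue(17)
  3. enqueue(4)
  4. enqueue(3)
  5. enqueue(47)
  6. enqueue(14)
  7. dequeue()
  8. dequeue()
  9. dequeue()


enqueue(38) -> [38]
enqueue(17) -> [38, 17]
enqueue(4) -> [38, 17, 4]
enqueue(3) -> [38, 17, 4, 3]
enqueue(47) -> [38, 17, 4, 3, 47]
enqueue(14) -> [38, 17, 4, 3, 47, 14]
dequeue()->38, [17, 4, 3, 47, 14]
dequeue()->17, [4, 3, 47, 14]
dequeue()->4, [3, 47, 14]

Final queue: [3, 47, 14]


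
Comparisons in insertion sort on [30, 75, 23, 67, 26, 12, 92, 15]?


Algorithm: insertion sort
Input: [30, 75, 23, 67, 26, 12, 92, 15]
Sorted: [12, 15, 23, 26, 30, 67, 75, 92]

22


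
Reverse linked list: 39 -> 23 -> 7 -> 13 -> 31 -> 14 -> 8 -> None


Step 1: curr=39, set curr.next=prev(None) | reversed so far: 39
Step 2: curr=23, set curr.next=prev(39) | reversed so far: 23 -> 39
Step 3: curr=7, set curr.next=prev(23) | reversed so far: 7 -> 23 -> 39
Step 4: curr=13, set curr.next=prev(7) | reversed so far: 13 -> 7 -> 23 -> 39
Step 5: curr=31, set curr.next=prev(13) | reversed so far: 31 -> 13 -> 7 -> 23 -> 39
Step 6: curr=14, set curr.next=prev(31) | reversed so far: 14 -> 31 -> 13 -> 7 -> 23 -> 39
Step 7: curr=8, set curr.next=prev(14) | reversed so far: 8 -> 14 -> 31 -> 13 -> 7 -> 23 -> 39

8 -> 14 -> 31 -> 13 -> 7 -> 23 -> 39 -> None


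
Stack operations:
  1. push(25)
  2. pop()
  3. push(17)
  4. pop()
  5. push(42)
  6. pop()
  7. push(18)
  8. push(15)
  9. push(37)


push(25) -> [25]
pop()->25, []
push(17) -> [17]
pop()->17, []
push(42) -> [42]
pop()->42, []
push(18) -> [18]
push(15) -> [18, 15]
push(37) -> [18, 15, 37]

Final stack: [18, 15, 37]


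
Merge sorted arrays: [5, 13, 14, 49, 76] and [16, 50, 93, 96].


Take 5 from A
Take 13 from A
Take 14 from A
Take 16 from B
Take 49 from A
Take 50 from B
Take 76 from A

Merged: [5, 13, 14, 16, 49, 50, 76, 93, 96]


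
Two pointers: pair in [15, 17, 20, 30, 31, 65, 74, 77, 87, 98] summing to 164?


lo=0(15)+hi=9(98)=113
lo=1(17)+hi=9(98)=115
lo=2(20)+hi=9(98)=118
lo=3(30)+hi=9(98)=128
lo=4(31)+hi=9(98)=129
lo=5(65)+hi=9(98)=163
lo=6(74)+hi=9(98)=172
lo=6(74)+hi=8(87)=161
lo=7(77)+hi=8(87)=164

Yes: 77+87=164


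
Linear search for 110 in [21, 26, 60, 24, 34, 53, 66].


i=0: 21!=110
i=1: 26!=110
i=2: 60!=110
i=3: 24!=110
i=4: 34!=110
i=5: 53!=110
i=6: 66!=110

Not found, 7 comps


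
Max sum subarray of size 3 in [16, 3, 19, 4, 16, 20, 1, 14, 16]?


[0:3]: 38
[1:4]: 26
[2:5]: 39
[3:6]: 40
[4:7]: 37
[5:8]: 35
[6:9]: 31

Max: 40 at [3:6]


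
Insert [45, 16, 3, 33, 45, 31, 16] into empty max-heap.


Insert 45: [45]
Insert 16: [45, 16]
Insert 3: [45, 16, 3]
Insert 33: [45, 33, 3, 16]
Insert 45: [45, 45, 3, 16, 33]
Insert 31: [45, 45, 31, 16, 33, 3]
Insert 16: [45, 45, 31, 16, 33, 3, 16]

Final heap: [45, 45, 31, 16, 33, 3, 16]
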